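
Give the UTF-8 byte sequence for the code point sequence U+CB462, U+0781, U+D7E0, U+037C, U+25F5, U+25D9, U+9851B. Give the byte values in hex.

U+CB462: 4-byte form → F3 8B 91 A2.
U+0781: 2-byte form → DE 81.
U+D7E0: 3-byte form → ED 9F A0.
U+037C: 2-byte form → CD BC.
U+25F5: 3-byte form → E2 97 B5.
U+25D9: 3-byte form → E2 97 99.
U+9851B: 4-byte form → F2 98 94 9B.
Concatenated (21 bytes): F3 8B 91 A2 DE 81 ED 9F A0 CD BC E2 97 B5 E2 97 99 F2 98 94 9B.

F3 8B 91 A2 DE 81 ED 9F A0 CD BC E2 97 B5 E2 97 99 F2 98 94 9B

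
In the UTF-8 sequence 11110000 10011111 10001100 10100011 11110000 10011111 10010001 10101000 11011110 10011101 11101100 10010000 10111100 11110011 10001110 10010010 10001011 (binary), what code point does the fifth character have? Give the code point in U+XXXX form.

U+CE48B

Offset 0: leading byte 0xF0 = 11110000 → 4-byte char #1 = F0 9F 8C A3.
Offset 4: leading byte 0xF0 = 11110000 → 4-byte char #2 = F0 9F 91 A8.
Offset 8: leading byte 0xDE = 11011110 → 2-byte char #3 = DE 9D.
Offset 10: leading byte 0xEC = 11101100 → 3-byte char #4 = EC 90 BC.
Offset 13: leading byte 0xF3 = 11110011 → 4-byte char #5 = F3 8E 92 8B.
Leading byte 0xF3 = 11110011 matches 11110xxx → 4-byte sequence.
Byte 1: 0xF3 = 11110011, payload 011 (3 bits).
Byte 2: 0x8E = 10001110 (10xxxxxx ✓), payload 001110.
Byte 3: 0x92 = 10010010 (10xxxxxx ✓), payload 010010.
Byte 4: 0x8B = 10001011 (10xxxxxx ✓), payload 001011.
Concatenate: 011001110010010001011 = 0xCE48B (21 bits → U+CE48B).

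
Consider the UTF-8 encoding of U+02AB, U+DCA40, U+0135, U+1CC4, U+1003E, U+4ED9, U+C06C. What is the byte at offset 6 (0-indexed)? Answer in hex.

0xC4

U+02AB → 2-byte form CA AB at offsets 0–1.
U+DCA40 → 4-byte form F3 9C A9 80 at offsets 2–5.
U+0135 → 2-byte form C4 B5 at offsets 6–7.
Offset 6 falls in char 3's range; it's byte 1 of C4 B5 = 0xC4.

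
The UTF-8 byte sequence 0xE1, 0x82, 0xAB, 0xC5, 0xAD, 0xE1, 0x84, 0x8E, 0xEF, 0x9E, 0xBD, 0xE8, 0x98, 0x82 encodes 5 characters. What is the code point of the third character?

Offset 0: leading byte 0xE1 = 11100001 → 3-byte char #1 = E1 82 AB.
Offset 3: leading byte 0xC5 = 11000101 → 2-byte char #2 = C5 AD.
Offset 5: leading byte 0xE1 = 11100001 → 3-byte char #3 = E1 84 8E.
Leading byte 0xE1 = 11100001 matches 1110xxxx → 3-byte sequence.
Byte 1: 0xE1 = 11100001, payload 0001 (4 bits).
Byte 2: 0x84 = 10000100 (10xxxxxx ✓), payload 000100.
Byte 3: 0x8E = 10001110 (10xxxxxx ✓), payload 001110.
Concatenate: 0001000100001110 = 0x110E (16 bits → U+110E).

U+110E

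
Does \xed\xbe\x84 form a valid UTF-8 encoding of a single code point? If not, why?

Structurally a 3-byte sequence; payload = 0xDF84.
But 0xDF84 is in U+D800–U+DFFF, the surrogate range. Surrogates are not Unicode scalar values and are forbidden in UTF-8.

invalid (encodes a surrogate (U+D800–U+DFFF))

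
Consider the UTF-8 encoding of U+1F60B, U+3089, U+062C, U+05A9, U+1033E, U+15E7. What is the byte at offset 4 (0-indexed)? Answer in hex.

U+1F60B → 4-byte form F0 9F 98 8B at offsets 0–3.
U+3089 → 3-byte form E3 82 89 at offsets 4–6.
Offset 4 falls in char 2's range; it's byte 1 of E3 82 89 = 0xE3.

0xE3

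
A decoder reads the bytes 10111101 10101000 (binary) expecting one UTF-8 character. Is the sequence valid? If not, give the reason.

invalid (continuation byte with no leading byte)

Byte 0xBD = 10111101 has the form 10xxxxxx — a continuation byte — but there is no preceding leading byte.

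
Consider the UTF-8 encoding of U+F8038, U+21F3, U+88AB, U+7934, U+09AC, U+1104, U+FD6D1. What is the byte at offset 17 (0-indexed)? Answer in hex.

U+F8038 → 4-byte form F3 B8 80 B8 at offsets 0–3.
U+21F3 → 3-byte form E2 87 B3 at offsets 4–6.
U+88AB → 3-byte form E8 A2 AB at offsets 7–9.
U+7934 → 3-byte form E7 A4 B4 at offsets 10–12.
U+09AC → 3-byte form E0 A6 AC at offsets 13–15.
U+1104 → 3-byte form E1 84 84 at offsets 16–18.
Offset 17 falls in char 6's range; it's byte 2 of E1 84 84 = 0x84.

0x84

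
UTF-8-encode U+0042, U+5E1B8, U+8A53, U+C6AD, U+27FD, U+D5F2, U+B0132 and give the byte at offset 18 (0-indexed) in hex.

0xB0

U+0042 → 1-byte form 42 at offsets 0–0.
U+5E1B8 → 4-byte form F1 9E 86 B8 at offsets 1–4.
U+8A53 → 3-byte form E8 A9 93 at offsets 5–7.
U+C6AD → 3-byte form EC 9A AD at offsets 8–10.
U+27FD → 3-byte form E2 9F BD at offsets 11–13.
U+D5F2 → 3-byte form ED 97 B2 at offsets 14–16.
U+B0132 → 4-byte form F2 B0 84 B2 at offsets 17–20.
Offset 18 falls in char 7's range; it's byte 2 of F2 B0 84 B2 = 0xB0.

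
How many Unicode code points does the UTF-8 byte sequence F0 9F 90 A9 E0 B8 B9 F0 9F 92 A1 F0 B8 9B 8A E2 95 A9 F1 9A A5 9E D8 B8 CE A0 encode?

8

Byte at offset 0: 0xF0 = 11110000 → 4-byte char (#1). Advance 4.
Byte at offset 4: 0xE0 = 11100000 → 3-byte char (#2). Advance 3.
Byte at offset 7: 0xF0 = 11110000 → 4-byte char (#3). Advance 4.
Byte at offset 11: 0xF0 = 11110000 → 4-byte char (#4). Advance 4.
Byte at offset 15: 0xE2 = 11100010 → 3-byte char (#5). Advance 3.
Byte at offset 18: 0xF1 = 11110001 → 4-byte char (#6). Advance 4.
Byte at offset 22: 0xD8 = 11011000 → 2-byte char (#7). Advance 2.
Byte at offset 24: 0xCE = 11001110 → 2-byte char (#8). Advance 2.
Reached end at offset 26 after 8 code points.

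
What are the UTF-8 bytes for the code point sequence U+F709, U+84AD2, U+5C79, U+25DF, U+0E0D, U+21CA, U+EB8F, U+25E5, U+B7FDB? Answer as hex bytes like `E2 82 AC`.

U+F709: 3-byte form → EF 9C 89.
U+84AD2: 4-byte form → F2 84 AB 92.
U+5C79: 3-byte form → E5 B1 B9.
U+25DF: 3-byte form → E2 97 9F.
U+0E0D: 3-byte form → E0 B8 8D.
U+21CA: 3-byte form → E2 87 8A.
U+EB8F: 3-byte form → EE AE 8F.
U+25E5: 3-byte form → E2 97 A5.
U+B7FDB: 4-byte form → F2 B7 BF 9B.
Concatenated (29 bytes): EF 9C 89 F2 84 AB 92 E5 B1 B9 E2 97 9F E0 B8 8D E2 87 8A EE AE 8F E2 97 A5 F2 B7 BF 9B.

EF 9C 89 F2 84 AB 92 E5 B1 B9 E2 97 9F E0 B8 8D E2 87 8A EE AE 8F E2 97 A5 F2 B7 BF 9B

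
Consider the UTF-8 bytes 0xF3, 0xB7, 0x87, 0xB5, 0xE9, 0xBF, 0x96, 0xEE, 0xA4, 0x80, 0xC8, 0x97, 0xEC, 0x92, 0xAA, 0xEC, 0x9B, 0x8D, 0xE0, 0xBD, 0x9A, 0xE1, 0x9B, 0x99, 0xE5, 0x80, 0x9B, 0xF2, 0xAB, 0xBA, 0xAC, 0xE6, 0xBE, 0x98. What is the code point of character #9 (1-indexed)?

Offset 0: leading byte 0xF3 = 11110011 → 4-byte char #1 = F3 B7 87 B5.
Offset 4: leading byte 0xE9 = 11101001 → 3-byte char #2 = E9 BF 96.
Offset 7: leading byte 0xEE = 11101110 → 3-byte char #3 = EE A4 80.
Offset 10: leading byte 0xC8 = 11001000 → 2-byte char #4 = C8 97.
Offset 12: leading byte 0xEC = 11101100 → 3-byte char #5 = EC 92 AA.
Offset 15: leading byte 0xEC = 11101100 → 3-byte char #6 = EC 9B 8D.
Offset 18: leading byte 0xE0 = 11100000 → 3-byte char #7 = E0 BD 9A.
Offset 21: leading byte 0xE1 = 11100001 → 3-byte char #8 = E1 9B 99.
Offset 24: leading byte 0xE5 = 11100101 → 3-byte char #9 = E5 80 9B.
Leading byte 0xE5 = 11100101 matches 1110xxxx → 3-byte sequence.
Byte 1: 0xE5 = 11100101, payload 0101 (4 bits).
Byte 2: 0x80 = 10000000 (10xxxxxx ✓), payload 000000.
Byte 3: 0x9B = 10011011 (10xxxxxx ✓), payload 011011.
Concatenate: 0101000000011011 = 0x501B (16 bits → U+501B).

U+501B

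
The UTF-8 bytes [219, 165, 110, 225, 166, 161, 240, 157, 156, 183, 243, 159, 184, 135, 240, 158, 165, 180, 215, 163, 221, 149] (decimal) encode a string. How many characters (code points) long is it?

8

Byte at offset 0: 0xDB = 11011011 → 2-byte char (#1). Advance 2.
Byte at offset 2: 0x6E = 01101110 → 1-byte char (#2). Advance 1.
Byte at offset 3: 0xE1 = 11100001 → 3-byte char (#3). Advance 3.
Byte at offset 6: 0xF0 = 11110000 → 4-byte char (#4). Advance 4.
Byte at offset 10: 0xF3 = 11110011 → 4-byte char (#5). Advance 4.
Byte at offset 14: 0xF0 = 11110000 → 4-byte char (#6). Advance 4.
Byte at offset 18: 0xD7 = 11010111 → 2-byte char (#7). Advance 2.
Byte at offset 20: 0xDD = 11011101 → 2-byte char (#8). Advance 2.
Reached end at offset 22 after 8 code points.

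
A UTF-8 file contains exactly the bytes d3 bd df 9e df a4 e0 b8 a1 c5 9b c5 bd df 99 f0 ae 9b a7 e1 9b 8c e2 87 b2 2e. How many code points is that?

11

Byte at offset 0: 0xD3 = 11010011 → 2-byte char (#1). Advance 2.
Byte at offset 2: 0xDF = 11011111 → 2-byte char (#2). Advance 2.
Byte at offset 4: 0xDF = 11011111 → 2-byte char (#3). Advance 2.
Byte at offset 6: 0xE0 = 11100000 → 3-byte char (#4). Advance 3.
Byte at offset 9: 0xC5 = 11000101 → 2-byte char (#5). Advance 2.
Byte at offset 11: 0xC5 = 11000101 → 2-byte char (#6). Advance 2.
Byte at offset 13: 0xDF = 11011111 → 2-byte char (#7). Advance 2.
Byte at offset 15: 0xF0 = 11110000 → 4-byte char (#8). Advance 4.
Byte at offset 19: 0xE1 = 11100001 → 3-byte char (#9). Advance 3.
Byte at offset 22: 0xE2 = 11100010 → 3-byte char (#10). Advance 3.
Byte at offset 25: 0x2E = 00101110 → 1-byte char (#11). Advance 1.
Reached end at offset 26 after 11 code points.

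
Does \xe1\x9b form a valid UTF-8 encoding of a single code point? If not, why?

Leading byte 0xE1 = 11100001 → 3-byte form, but only 2 bytes are present.

invalid (sequence truncated)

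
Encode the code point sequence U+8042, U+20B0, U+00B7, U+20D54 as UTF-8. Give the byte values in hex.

E8 81 82 E2 82 B0 C2 B7 F0 A0 B5 94

U+8042: 3-byte form → E8 81 82.
U+20B0: 3-byte form → E2 82 B0.
U+00B7: 2-byte form → C2 B7.
U+20D54: 4-byte form → F0 A0 B5 94.
Concatenated (12 bytes): E8 81 82 E2 82 B0 C2 B7 F0 A0 B5 94.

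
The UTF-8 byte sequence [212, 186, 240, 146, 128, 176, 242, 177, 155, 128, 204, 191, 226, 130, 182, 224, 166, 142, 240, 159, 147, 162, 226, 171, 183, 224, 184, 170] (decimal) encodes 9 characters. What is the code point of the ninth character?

U+0E2A

Offset 0: leading byte 0xD4 = 11010100 → 2-byte char #1 = D4 BA.
Offset 2: leading byte 0xF0 = 11110000 → 4-byte char #2 = F0 92 80 B0.
Offset 6: leading byte 0xF2 = 11110010 → 4-byte char #3 = F2 B1 9B 80.
Offset 10: leading byte 0xCC = 11001100 → 2-byte char #4 = CC BF.
Offset 12: leading byte 0xE2 = 11100010 → 3-byte char #5 = E2 82 B6.
Offset 15: leading byte 0xE0 = 11100000 → 3-byte char #6 = E0 A6 8E.
Offset 18: leading byte 0xF0 = 11110000 → 4-byte char #7 = F0 9F 93 A2.
Offset 22: leading byte 0xE2 = 11100010 → 3-byte char #8 = E2 AB B7.
Offset 25: leading byte 0xE0 = 11100000 → 3-byte char #9 = E0 B8 AA.
Leading byte 0xE0 = 11100000 matches 1110xxxx → 3-byte sequence.
Byte 1: 0xE0 = 11100000, payload 0000 (4 bits).
Byte 2: 0xB8 = 10111000 (10xxxxxx ✓), payload 111000.
Byte 3: 0xAA = 10101010 (10xxxxxx ✓), payload 101010.
Concatenate: 0000111000101010 = 0xE2A (16 bits → U+0E2A).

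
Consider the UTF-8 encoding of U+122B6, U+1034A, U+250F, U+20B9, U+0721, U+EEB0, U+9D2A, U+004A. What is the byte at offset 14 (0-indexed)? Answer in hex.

U+122B6 → 4-byte form F0 92 8A B6 at offsets 0–3.
U+1034A → 4-byte form F0 90 8D 8A at offsets 4–7.
U+250F → 3-byte form E2 94 8F at offsets 8–10.
U+20B9 → 3-byte form E2 82 B9 at offsets 11–13.
U+0721 → 2-byte form DC A1 at offsets 14–15.
Offset 14 falls in char 5's range; it's byte 1 of DC A1 = 0xDC.

0xDC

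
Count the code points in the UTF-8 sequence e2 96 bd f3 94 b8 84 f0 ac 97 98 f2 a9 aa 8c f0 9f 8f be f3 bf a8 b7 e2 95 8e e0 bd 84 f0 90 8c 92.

9

Byte at offset 0: 0xE2 = 11100010 → 3-byte char (#1). Advance 3.
Byte at offset 3: 0xF3 = 11110011 → 4-byte char (#2). Advance 4.
Byte at offset 7: 0xF0 = 11110000 → 4-byte char (#3). Advance 4.
Byte at offset 11: 0xF2 = 11110010 → 4-byte char (#4). Advance 4.
Byte at offset 15: 0xF0 = 11110000 → 4-byte char (#5). Advance 4.
Byte at offset 19: 0xF3 = 11110011 → 4-byte char (#6). Advance 4.
Byte at offset 23: 0xE2 = 11100010 → 3-byte char (#7). Advance 3.
Byte at offset 26: 0xE0 = 11100000 → 3-byte char (#8). Advance 3.
Byte at offset 29: 0xF0 = 11110000 → 4-byte char (#9). Advance 4.
Reached end at offset 33 after 9 code points.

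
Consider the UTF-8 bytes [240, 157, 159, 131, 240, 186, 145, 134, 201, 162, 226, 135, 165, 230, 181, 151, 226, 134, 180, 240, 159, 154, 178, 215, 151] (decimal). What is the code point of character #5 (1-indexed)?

Offset 0: leading byte 0xF0 = 11110000 → 4-byte char #1 = F0 9D 9F 83.
Offset 4: leading byte 0xF0 = 11110000 → 4-byte char #2 = F0 BA 91 86.
Offset 8: leading byte 0xC9 = 11001001 → 2-byte char #3 = C9 A2.
Offset 10: leading byte 0xE2 = 11100010 → 3-byte char #4 = E2 87 A5.
Offset 13: leading byte 0xE6 = 11100110 → 3-byte char #5 = E6 B5 97.
Leading byte 0xE6 = 11100110 matches 1110xxxx → 3-byte sequence.
Byte 1: 0xE6 = 11100110, payload 0110 (4 bits).
Byte 2: 0xB5 = 10110101 (10xxxxxx ✓), payload 110101.
Byte 3: 0x97 = 10010111 (10xxxxxx ✓), payload 010111.
Concatenate: 0110110101010111 = 0x6D57 (16 bits → U+6D57).

U+6D57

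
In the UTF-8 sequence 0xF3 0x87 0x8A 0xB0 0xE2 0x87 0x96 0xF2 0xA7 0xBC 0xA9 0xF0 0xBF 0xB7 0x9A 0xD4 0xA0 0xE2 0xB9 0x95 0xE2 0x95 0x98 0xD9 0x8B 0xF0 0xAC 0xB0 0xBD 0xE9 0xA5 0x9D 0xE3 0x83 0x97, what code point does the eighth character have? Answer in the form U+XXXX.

U+064B

Offset 0: leading byte 0xF3 = 11110011 → 4-byte char #1 = F3 87 8A B0.
Offset 4: leading byte 0xE2 = 11100010 → 3-byte char #2 = E2 87 96.
Offset 7: leading byte 0xF2 = 11110010 → 4-byte char #3 = F2 A7 BC A9.
Offset 11: leading byte 0xF0 = 11110000 → 4-byte char #4 = F0 BF B7 9A.
Offset 15: leading byte 0xD4 = 11010100 → 2-byte char #5 = D4 A0.
Offset 17: leading byte 0xE2 = 11100010 → 3-byte char #6 = E2 B9 95.
Offset 20: leading byte 0xE2 = 11100010 → 3-byte char #7 = E2 95 98.
Offset 23: leading byte 0xD9 = 11011001 → 2-byte char #8 = D9 8B.
Leading byte 0xD9 = 11011001 matches 110xxxxx → 2-byte sequence.
Byte 1: 0xD9 = 11011001, payload 11001 (5 bits).
Byte 2: 0x8B = 10001011 (10xxxxxx ✓), payload 001011.
Concatenate: 11001001011 = 0x64B (11 bits → U+064B).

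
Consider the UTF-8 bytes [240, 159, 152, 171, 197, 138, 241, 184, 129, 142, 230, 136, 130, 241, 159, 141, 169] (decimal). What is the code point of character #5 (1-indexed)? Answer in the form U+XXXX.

Offset 0: leading byte 0xF0 = 11110000 → 4-byte char #1 = F0 9F 98 AB.
Offset 4: leading byte 0xC5 = 11000101 → 2-byte char #2 = C5 8A.
Offset 6: leading byte 0xF1 = 11110001 → 4-byte char #3 = F1 B8 81 8E.
Offset 10: leading byte 0xE6 = 11100110 → 3-byte char #4 = E6 88 82.
Offset 13: leading byte 0xF1 = 11110001 → 4-byte char #5 = F1 9F 8D A9.
Leading byte 0xF1 = 11110001 matches 11110xxx → 4-byte sequence.
Byte 1: 0xF1 = 11110001, payload 001 (3 bits).
Byte 2: 0x9F = 10011111 (10xxxxxx ✓), payload 011111.
Byte 3: 0x8D = 10001101 (10xxxxxx ✓), payload 001101.
Byte 4: 0xA9 = 10101001 (10xxxxxx ✓), payload 101001.
Concatenate: 001011111001101101001 = 0x5F369 (21 bits → U+5F369).

U+5F369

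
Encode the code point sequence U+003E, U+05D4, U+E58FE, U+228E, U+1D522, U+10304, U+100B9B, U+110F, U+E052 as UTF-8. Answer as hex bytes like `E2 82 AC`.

3E D7 94 F3 A5 A3 BE E2 8A 8E F0 9D 94 A2 F0 90 8C 84 F4 80 AE 9B E1 84 8F EE 81 92

U+003E: 1-byte form → 3E.
U+05D4: 2-byte form → D7 94.
U+E58FE: 4-byte form → F3 A5 A3 BE.
U+228E: 3-byte form → E2 8A 8E.
U+1D522: 4-byte form → F0 9D 94 A2.
U+10304: 4-byte form → F0 90 8C 84.
U+100B9B: 4-byte form → F4 80 AE 9B.
U+110F: 3-byte form → E1 84 8F.
U+E052: 3-byte form → EE 81 92.
Concatenated (28 bytes): 3E D7 94 F3 A5 A3 BE E2 8A 8E F0 9D 94 A2 F0 90 8C 84 F4 80 AE 9B E1 84 8F EE 81 92.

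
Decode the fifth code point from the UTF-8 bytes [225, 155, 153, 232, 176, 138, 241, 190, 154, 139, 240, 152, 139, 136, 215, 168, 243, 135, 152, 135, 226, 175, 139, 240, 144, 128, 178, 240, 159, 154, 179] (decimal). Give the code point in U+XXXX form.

Offset 0: leading byte 0xE1 = 11100001 → 3-byte char #1 = E1 9B 99.
Offset 3: leading byte 0xE8 = 11101000 → 3-byte char #2 = E8 B0 8A.
Offset 6: leading byte 0xF1 = 11110001 → 4-byte char #3 = F1 BE 9A 8B.
Offset 10: leading byte 0xF0 = 11110000 → 4-byte char #4 = F0 98 8B 88.
Offset 14: leading byte 0xD7 = 11010111 → 2-byte char #5 = D7 A8.
Leading byte 0xD7 = 11010111 matches 110xxxxx → 2-byte sequence.
Byte 1: 0xD7 = 11010111, payload 10111 (5 bits).
Byte 2: 0xA8 = 10101000 (10xxxxxx ✓), payload 101000.
Concatenate: 10111101000 = 0x5E8 (11 bits → U+05E8).

U+05E8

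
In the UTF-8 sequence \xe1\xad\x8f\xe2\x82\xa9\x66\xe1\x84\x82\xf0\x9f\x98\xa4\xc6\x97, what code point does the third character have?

U+0066

Offset 0: leading byte 0xE1 = 11100001 → 3-byte char #1 = E1 AD 8F.
Offset 3: leading byte 0xE2 = 11100010 → 3-byte char #2 = E2 82 A9.
Offset 6: leading byte 0x66 = 01100110 → 1-byte char #3 = 66.
Leading byte 0x66 = 01100110 matches 0xxxxxxx → 1-byte sequence.
Byte 1: 0x66 = 01100110, payload 1100110 (7 bits).
Concatenate: 1100110 = 0x66 (7 bits → U+0066).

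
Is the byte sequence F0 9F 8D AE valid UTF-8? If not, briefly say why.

valid

Leading byte 0xF0 = 11110000 → 4-byte form.
Continuation bytes 0x9F=10011111, 0x8D=10001101, 0xAE=10101110 all match 10xxxxxx.
Decoded value 0x1F36E is ≥ 0x10000 (shortest form) and not a surrogate.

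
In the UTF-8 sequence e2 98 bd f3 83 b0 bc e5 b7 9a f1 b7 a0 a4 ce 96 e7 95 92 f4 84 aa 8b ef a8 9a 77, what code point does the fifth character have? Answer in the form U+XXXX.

U+0396

Offset 0: leading byte 0xE2 = 11100010 → 3-byte char #1 = E2 98 BD.
Offset 3: leading byte 0xF3 = 11110011 → 4-byte char #2 = F3 83 B0 BC.
Offset 7: leading byte 0xE5 = 11100101 → 3-byte char #3 = E5 B7 9A.
Offset 10: leading byte 0xF1 = 11110001 → 4-byte char #4 = F1 B7 A0 A4.
Offset 14: leading byte 0xCE = 11001110 → 2-byte char #5 = CE 96.
Leading byte 0xCE = 11001110 matches 110xxxxx → 2-byte sequence.
Byte 1: 0xCE = 11001110, payload 01110 (5 bits).
Byte 2: 0x96 = 10010110 (10xxxxxx ✓), payload 010110.
Concatenate: 01110010110 = 0x396 (11 bits → U+0396).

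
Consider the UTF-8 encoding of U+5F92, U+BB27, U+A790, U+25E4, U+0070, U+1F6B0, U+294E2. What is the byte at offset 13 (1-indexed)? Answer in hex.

1-indexed offset 13 is 0-indexed offset 12.
U+5F92 → 3-byte form E5 BE 92 at offsets 0–2.
U+BB27 → 3-byte form EB AC A7 at offsets 3–5.
U+A790 → 3-byte form EA 9E 90 at offsets 6–8.
U+25E4 → 3-byte form E2 97 A4 at offsets 9–11.
U+0070 → 1-byte form 70 at offsets 12–12.
Offset 12 falls in char 5's range; it's byte 1 of 70 = 0x70.

0x70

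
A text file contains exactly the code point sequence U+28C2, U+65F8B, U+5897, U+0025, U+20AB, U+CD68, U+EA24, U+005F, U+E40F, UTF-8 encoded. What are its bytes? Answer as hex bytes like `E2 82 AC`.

U+28C2: 3-byte form → E2 A3 82.
U+65F8B: 4-byte form → F1 A5 BE 8B.
U+5897: 3-byte form → E5 A2 97.
U+0025: 1-byte form → 25.
U+20AB: 3-byte form → E2 82 AB.
U+CD68: 3-byte form → EC B5 A8.
U+EA24: 3-byte form → EE A8 A4.
U+005F: 1-byte form → 5F.
U+E40F: 3-byte form → EE 90 8F.
Concatenated (24 bytes): E2 A3 82 F1 A5 BE 8B E5 A2 97 25 E2 82 AB EC B5 A8 EE A8 A4 5F EE 90 8F.

E2 A3 82 F1 A5 BE 8B E5 A2 97 25 E2 82 AB EC B5 A8 EE A8 A4 5F EE 90 8F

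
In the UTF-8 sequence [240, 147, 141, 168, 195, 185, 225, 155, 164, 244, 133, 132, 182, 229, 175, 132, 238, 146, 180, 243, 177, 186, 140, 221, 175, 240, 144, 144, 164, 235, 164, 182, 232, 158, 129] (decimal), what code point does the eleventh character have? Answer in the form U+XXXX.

Offset 0: leading byte 0xF0 = 11110000 → 4-byte char #1 = F0 93 8D A8.
Offset 4: leading byte 0xC3 = 11000011 → 2-byte char #2 = C3 B9.
Offset 6: leading byte 0xE1 = 11100001 → 3-byte char #3 = E1 9B A4.
Offset 9: leading byte 0xF4 = 11110100 → 4-byte char #4 = F4 85 84 B6.
Offset 13: leading byte 0xE5 = 11100101 → 3-byte char #5 = E5 AF 84.
Offset 16: leading byte 0xEE = 11101110 → 3-byte char #6 = EE 92 B4.
Offset 19: leading byte 0xF3 = 11110011 → 4-byte char #7 = F3 B1 BA 8C.
Offset 23: leading byte 0xDD = 11011101 → 2-byte char #8 = DD AF.
Offset 25: leading byte 0xF0 = 11110000 → 4-byte char #9 = F0 90 90 A4.
Offset 29: leading byte 0xEB = 11101011 → 3-byte char #10 = EB A4 B6.
Offset 32: leading byte 0xE8 = 11101000 → 3-byte char #11 = E8 9E 81.
Leading byte 0xE8 = 11101000 matches 1110xxxx → 3-byte sequence.
Byte 1: 0xE8 = 11101000, payload 1000 (4 bits).
Byte 2: 0x9E = 10011110 (10xxxxxx ✓), payload 011110.
Byte 3: 0x81 = 10000001 (10xxxxxx ✓), payload 000001.
Concatenate: 1000011110000001 = 0x8781 (16 bits → U+8781).

U+8781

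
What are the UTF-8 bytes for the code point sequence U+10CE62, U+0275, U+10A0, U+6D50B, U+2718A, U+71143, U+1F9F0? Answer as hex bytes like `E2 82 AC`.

F4 8C B9 A2 C9 B5 E1 82 A0 F1 AD 94 8B F0 A7 86 8A F1 B1 85 83 F0 9F A7 B0

U+10CE62: 4-byte form → F4 8C B9 A2.
U+0275: 2-byte form → C9 B5.
U+10A0: 3-byte form → E1 82 A0.
U+6D50B: 4-byte form → F1 AD 94 8B.
U+2718A: 4-byte form → F0 A7 86 8A.
U+71143: 4-byte form → F1 B1 85 83.
U+1F9F0: 4-byte form → F0 9F A7 B0.
Concatenated (25 bytes): F4 8C B9 A2 C9 B5 E1 82 A0 F1 AD 94 8B F0 A7 86 8A F1 B1 85 83 F0 9F A7 B0.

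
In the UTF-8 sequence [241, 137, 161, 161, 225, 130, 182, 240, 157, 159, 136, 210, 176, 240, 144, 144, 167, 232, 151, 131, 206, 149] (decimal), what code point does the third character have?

Offset 0: leading byte 0xF1 = 11110001 → 4-byte char #1 = F1 89 A1 A1.
Offset 4: leading byte 0xE1 = 11100001 → 3-byte char #2 = E1 82 B6.
Offset 7: leading byte 0xF0 = 11110000 → 4-byte char #3 = F0 9D 9F 88.
Leading byte 0xF0 = 11110000 matches 11110xxx → 4-byte sequence.
Byte 1: 0xF0 = 11110000, payload 000 (3 bits).
Byte 2: 0x9D = 10011101 (10xxxxxx ✓), payload 011101.
Byte 3: 0x9F = 10011111 (10xxxxxx ✓), payload 011111.
Byte 4: 0x88 = 10001000 (10xxxxxx ✓), payload 001000.
Concatenate: 000011101011111001000 = 0x1D7C8 (21 bits → U+1D7C8).

U+1D7C8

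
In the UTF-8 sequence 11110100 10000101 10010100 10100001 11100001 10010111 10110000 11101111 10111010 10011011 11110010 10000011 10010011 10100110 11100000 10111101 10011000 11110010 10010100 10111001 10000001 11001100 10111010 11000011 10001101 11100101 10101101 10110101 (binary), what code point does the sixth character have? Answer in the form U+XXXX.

U+94E41

Offset 0: leading byte 0xF4 = 11110100 → 4-byte char #1 = F4 85 94 A1.
Offset 4: leading byte 0xE1 = 11100001 → 3-byte char #2 = E1 97 B0.
Offset 7: leading byte 0xEF = 11101111 → 3-byte char #3 = EF BA 9B.
Offset 10: leading byte 0xF2 = 11110010 → 4-byte char #4 = F2 83 93 A6.
Offset 14: leading byte 0xE0 = 11100000 → 3-byte char #5 = E0 BD 98.
Offset 17: leading byte 0xF2 = 11110010 → 4-byte char #6 = F2 94 B9 81.
Leading byte 0xF2 = 11110010 matches 11110xxx → 4-byte sequence.
Byte 1: 0xF2 = 11110010, payload 010 (3 bits).
Byte 2: 0x94 = 10010100 (10xxxxxx ✓), payload 010100.
Byte 3: 0xB9 = 10111001 (10xxxxxx ✓), payload 111001.
Byte 4: 0x81 = 10000001 (10xxxxxx ✓), payload 000001.
Concatenate: 010010100111001000001 = 0x94E41 (21 bits → U+94E41).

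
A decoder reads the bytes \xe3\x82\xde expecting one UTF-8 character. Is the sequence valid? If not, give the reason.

Leading byte 0xE3 = 11100011 → 3-byte form.
Byte 3 is 0xDE = 11011110, which is not 10xxxxxx — expected a continuation byte.

invalid (non-continuation byte where continuation expected)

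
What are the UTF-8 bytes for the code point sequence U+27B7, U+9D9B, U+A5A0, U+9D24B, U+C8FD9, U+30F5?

U+27B7: 3-byte form → E2 9E B7.
U+9D9B: 3-byte form → E9 B6 9B.
U+A5A0: 3-byte form → EA 96 A0.
U+9D24B: 4-byte form → F2 9D 89 8B.
U+C8FD9: 4-byte form → F3 88 BF 99.
U+30F5: 3-byte form → E3 83 B5.
Concatenated (20 bytes): E2 9E B7 E9 B6 9B EA 96 A0 F2 9D 89 8B F3 88 BF 99 E3 83 B5.

E2 9E B7 E9 B6 9B EA 96 A0 F2 9D 89 8B F3 88 BF 99 E3 83 B5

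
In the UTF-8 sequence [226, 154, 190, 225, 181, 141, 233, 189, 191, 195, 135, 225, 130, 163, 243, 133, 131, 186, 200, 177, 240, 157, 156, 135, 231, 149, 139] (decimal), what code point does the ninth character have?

U+754B

Offset 0: leading byte 0xE2 = 11100010 → 3-byte char #1 = E2 9A BE.
Offset 3: leading byte 0xE1 = 11100001 → 3-byte char #2 = E1 B5 8D.
Offset 6: leading byte 0xE9 = 11101001 → 3-byte char #3 = E9 BD BF.
Offset 9: leading byte 0xC3 = 11000011 → 2-byte char #4 = C3 87.
Offset 11: leading byte 0xE1 = 11100001 → 3-byte char #5 = E1 82 A3.
Offset 14: leading byte 0xF3 = 11110011 → 4-byte char #6 = F3 85 83 BA.
Offset 18: leading byte 0xC8 = 11001000 → 2-byte char #7 = C8 B1.
Offset 20: leading byte 0xF0 = 11110000 → 4-byte char #8 = F0 9D 9C 87.
Offset 24: leading byte 0xE7 = 11100111 → 3-byte char #9 = E7 95 8B.
Leading byte 0xE7 = 11100111 matches 1110xxxx → 3-byte sequence.
Byte 1: 0xE7 = 11100111, payload 0111 (4 bits).
Byte 2: 0x95 = 10010101 (10xxxxxx ✓), payload 010101.
Byte 3: 0x8B = 10001011 (10xxxxxx ✓), payload 001011.
Concatenate: 0111010101001011 = 0x754B (16 bits → U+754B).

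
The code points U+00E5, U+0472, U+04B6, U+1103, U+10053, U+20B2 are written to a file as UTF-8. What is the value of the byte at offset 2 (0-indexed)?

0xD1

U+00E5 → 2-byte form C3 A5 at offsets 0–1.
U+0472 → 2-byte form D1 B2 at offsets 2–3.
Offset 2 falls in char 2's range; it's byte 1 of D1 B2 = 0xD1.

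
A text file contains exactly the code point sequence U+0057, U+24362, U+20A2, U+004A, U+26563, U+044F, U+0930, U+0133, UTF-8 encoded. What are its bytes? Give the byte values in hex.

57 F0 A4 8D A2 E2 82 A2 4A F0 A6 95 A3 D1 8F E0 A4 B0 C4 B3

U+0057: 1-byte form → 57.
U+24362: 4-byte form → F0 A4 8D A2.
U+20A2: 3-byte form → E2 82 A2.
U+004A: 1-byte form → 4A.
U+26563: 4-byte form → F0 A6 95 A3.
U+044F: 2-byte form → D1 8F.
U+0930: 3-byte form → E0 A4 B0.
U+0133: 2-byte form → C4 B3.
Concatenated (20 bytes): 57 F0 A4 8D A2 E2 82 A2 4A F0 A6 95 A3 D1 8F E0 A4 B0 C4 B3.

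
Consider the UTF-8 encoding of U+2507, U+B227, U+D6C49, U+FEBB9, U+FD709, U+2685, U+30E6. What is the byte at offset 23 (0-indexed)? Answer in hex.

U+2507 → 3-byte form E2 94 87 at offsets 0–2.
U+B227 → 3-byte form EB 88 A7 at offsets 3–5.
U+D6C49 → 4-byte form F3 96 B1 89 at offsets 6–9.
U+FEBB9 → 4-byte form F3 BE AE B9 at offsets 10–13.
U+FD709 → 4-byte form F3 BD 9C 89 at offsets 14–17.
U+2685 → 3-byte form E2 9A 85 at offsets 18–20.
U+30E6 → 3-byte form E3 83 A6 at offsets 21–23.
Offset 23 falls in char 7's range; it's byte 3 of E3 83 A6 = 0xA6.

0xA6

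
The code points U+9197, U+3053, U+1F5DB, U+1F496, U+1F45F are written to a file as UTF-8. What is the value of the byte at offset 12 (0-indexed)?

U+9197 → 3-byte form E9 86 97 at offsets 0–2.
U+3053 → 3-byte form E3 81 93 at offsets 3–5.
U+1F5DB → 4-byte form F0 9F 97 9B at offsets 6–9.
U+1F496 → 4-byte form F0 9F 92 96 at offsets 10–13.
Offset 12 falls in char 4's range; it's byte 3 of F0 9F 92 96 = 0x92.

0x92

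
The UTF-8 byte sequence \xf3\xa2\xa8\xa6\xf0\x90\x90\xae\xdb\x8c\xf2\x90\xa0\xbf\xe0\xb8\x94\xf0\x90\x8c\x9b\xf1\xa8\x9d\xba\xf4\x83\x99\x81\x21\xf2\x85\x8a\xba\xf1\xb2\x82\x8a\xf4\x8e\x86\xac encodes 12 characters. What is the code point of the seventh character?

U+6877A

Offset 0: leading byte 0xF3 = 11110011 → 4-byte char #1 = F3 A2 A8 A6.
Offset 4: leading byte 0xF0 = 11110000 → 4-byte char #2 = F0 90 90 AE.
Offset 8: leading byte 0xDB = 11011011 → 2-byte char #3 = DB 8C.
Offset 10: leading byte 0xF2 = 11110010 → 4-byte char #4 = F2 90 A0 BF.
Offset 14: leading byte 0xE0 = 11100000 → 3-byte char #5 = E0 B8 94.
Offset 17: leading byte 0xF0 = 11110000 → 4-byte char #6 = F0 90 8C 9B.
Offset 21: leading byte 0xF1 = 11110001 → 4-byte char #7 = F1 A8 9D BA.
Leading byte 0xF1 = 11110001 matches 11110xxx → 4-byte sequence.
Byte 1: 0xF1 = 11110001, payload 001 (3 bits).
Byte 2: 0xA8 = 10101000 (10xxxxxx ✓), payload 101000.
Byte 3: 0x9D = 10011101 (10xxxxxx ✓), payload 011101.
Byte 4: 0xBA = 10111010 (10xxxxxx ✓), payload 111010.
Concatenate: 001101000011101111010 = 0x6877A (21 bits → U+6877A).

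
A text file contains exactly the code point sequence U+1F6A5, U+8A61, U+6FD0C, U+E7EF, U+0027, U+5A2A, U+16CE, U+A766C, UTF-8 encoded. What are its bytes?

F0 9F 9A A5 E8 A9 A1 F1 AF B4 8C EE 9F AF 27 E5 A8 AA E1 9B 8E F2 A7 99 AC

U+1F6A5: 4-byte form → F0 9F 9A A5.
U+8A61: 3-byte form → E8 A9 A1.
U+6FD0C: 4-byte form → F1 AF B4 8C.
U+E7EF: 3-byte form → EE 9F AF.
U+0027: 1-byte form → 27.
U+5A2A: 3-byte form → E5 A8 AA.
U+16CE: 3-byte form → E1 9B 8E.
U+A766C: 4-byte form → F2 A7 99 AC.
Concatenated (25 bytes): F0 9F 9A A5 E8 A9 A1 F1 AF B4 8C EE 9F AF 27 E5 A8 AA E1 9B 8E F2 A7 99 AC.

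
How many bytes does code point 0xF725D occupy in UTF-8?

4

U+F725D = 0xF725D. UTF-8 uses 1 byte below 0x80, 2 below 0x800, 3 below 0x10000, 4 up to 0x10FFFF. 0xF725D is in U+10000–U+10FFFF → 4 bytes.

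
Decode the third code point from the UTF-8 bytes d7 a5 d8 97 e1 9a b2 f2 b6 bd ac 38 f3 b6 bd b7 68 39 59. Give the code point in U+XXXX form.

U+16B2

Offset 0: leading byte 0xD7 = 11010111 → 2-byte char #1 = D7 A5.
Offset 2: leading byte 0xD8 = 11011000 → 2-byte char #2 = D8 97.
Offset 4: leading byte 0xE1 = 11100001 → 3-byte char #3 = E1 9A B2.
Leading byte 0xE1 = 11100001 matches 1110xxxx → 3-byte sequence.
Byte 1: 0xE1 = 11100001, payload 0001 (4 bits).
Byte 2: 0x9A = 10011010 (10xxxxxx ✓), payload 011010.
Byte 3: 0xB2 = 10110010 (10xxxxxx ✓), payload 110010.
Concatenate: 0001011010110010 = 0x16B2 (16 bits → U+16B2).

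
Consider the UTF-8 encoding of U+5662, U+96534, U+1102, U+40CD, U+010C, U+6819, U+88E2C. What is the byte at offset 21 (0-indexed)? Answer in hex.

0xAC

U+5662 → 3-byte form E5 99 A2 at offsets 0–2.
U+96534 → 4-byte form F2 96 94 B4 at offsets 3–6.
U+1102 → 3-byte form E1 84 82 at offsets 7–9.
U+40CD → 3-byte form E4 83 8D at offsets 10–12.
U+010C → 2-byte form C4 8C at offsets 13–14.
U+6819 → 3-byte form E6 A0 99 at offsets 15–17.
U+88E2C → 4-byte form F2 88 B8 AC at offsets 18–21.
Offset 21 falls in char 7's range; it's byte 4 of F2 88 B8 AC = 0xAC.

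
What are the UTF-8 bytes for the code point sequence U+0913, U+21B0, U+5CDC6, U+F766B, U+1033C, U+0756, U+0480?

U+0913: 3-byte form → E0 A4 93.
U+21B0: 3-byte form → E2 86 B0.
U+5CDC6: 4-byte form → F1 9C B7 86.
U+F766B: 4-byte form → F3 B7 99 AB.
U+1033C: 4-byte form → F0 90 8C BC.
U+0756: 2-byte form → DD 96.
U+0480: 2-byte form → D2 80.
Concatenated (22 bytes): E0 A4 93 E2 86 B0 F1 9C B7 86 F3 B7 99 AB F0 90 8C BC DD 96 D2 80.

E0 A4 93 E2 86 B0 F1 9C B7 86 F3 B7 99 AB F0 90 8C BC DD 96 D2 80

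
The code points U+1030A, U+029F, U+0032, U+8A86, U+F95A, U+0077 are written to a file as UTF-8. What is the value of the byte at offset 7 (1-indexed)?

0x32

1-indexed offset 7 is 0-indexed offset 6.
U+1030A → 4-byte form F0 90 8C 8A at offsets 0–3.
U+029F → 2-byte form CA 9F at offsets 4–5.
U+0032 → 1-byte form 32 at offsets 6–6.
Offset 6 falls in char 3's range; it's byte 1 of 32 = 0x32.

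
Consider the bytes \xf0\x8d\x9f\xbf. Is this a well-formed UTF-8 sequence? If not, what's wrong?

Leading byte 0xF0 = 11110000 → 4-byte form.
Continuation bytes all match 10xxxxxx. Payload decodes to 0xD7FF.
But 0xD7FF < 0x10000, the minimum for a 4-byte sequence — this is an overlong encoding.

invalid (overlong encoding)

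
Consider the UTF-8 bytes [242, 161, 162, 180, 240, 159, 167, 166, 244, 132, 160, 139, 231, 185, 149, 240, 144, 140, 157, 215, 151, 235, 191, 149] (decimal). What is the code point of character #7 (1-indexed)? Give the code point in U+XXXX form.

Offset 0: leading byte 0xF2 = 11110010 → 4-byte char #1 = F2 A1 A2 B4.
Offset 4: leading byte 0xF0 = 11110000 → 4-byte char #2 = F0 9F A7 A6.
Offset 8: leading byte 0xF4 = 11110100 → 4-byte char #3 = F4 84 A0 8B.
Offset 12: leading byte 0xE7 = 11100111 → 3-byte char #4 = E7 B9 95.
Offset 15: leading byte 0xF0 = 11110000 → 4-byte char #5 = F0 90 8C 9D.
Offset 19: leading byte 0xD7 = 11010111 → 2-byte char #6 = D7 97.
Offset 21: leading byte 0xEB = 11101011 → 3-byte char #7 = EB BF 95.
Leading byte 0xEB = 11101011 matches 1110xxxx → 3-byte sequence.
Byte 1: 0xEB = 11101011, payload 1011 (4 bits).
Byte 2: 0xBF = 10111111 (10xxxxxx ✓), payload 111111.
Byte 3: 0x95 = 10010101 (10xxxxxx ✓), payload 010101.
Concatenate: 1011111111010101 = 0xBFD5 (16 bits → U+BFD5).

U+BFD5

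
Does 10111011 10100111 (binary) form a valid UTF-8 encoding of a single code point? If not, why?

Byte 0xBB = 10111011 has the form 10xxxxxx — a continuation byte — but there is no preceding leading byte.

invalid (continuation byte with no leading byte)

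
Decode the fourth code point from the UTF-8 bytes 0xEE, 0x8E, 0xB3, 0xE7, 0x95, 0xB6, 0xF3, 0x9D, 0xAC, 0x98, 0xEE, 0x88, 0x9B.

Offset 0: leading byte 0xEE = 11101110 → 3-byte char #1 = EE 8E B3.
Offset 3: leading byte 0xE7 = 11100111 → 3-byte char #2 = E7 95 B6.
Offset 6: leading byte 0xF3 = 11110011 → 4-byte char #3 = F3 9D AC 98.
Offset 10: leading byte 0xEE = 11101110 → 3-byte char #4 = EE 88 9B.
Leading byte 0xEE = 11101110 matches 1110xxxx → 3-byte sequence.
Byte 1: 0xEE = 11101110, payload 1110 (4 bits).
Byte 2: 0x88 = 10001000 (10xxxxxx ✓), payload 001000.
Byte 3: 0x9B = 10011011 (10xxxxxx ✓), payload 011011.
Concatenate: 1110001000011011 = 0xE21B (16 bits → U+E21B).

U+E21B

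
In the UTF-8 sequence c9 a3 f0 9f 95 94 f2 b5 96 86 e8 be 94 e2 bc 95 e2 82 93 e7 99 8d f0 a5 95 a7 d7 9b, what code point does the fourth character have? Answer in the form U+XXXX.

Offset 0: leading byte 0xC9 = 11001001 → 2-byte char #1 = C9 A3.
Offset 2: leading byte 0xF0 = 11110000 → 4-byte char #2 = F0 9F 95 94.
Offset 6: leading byte 0xF2 = 11110010 → 4-byte char #3 = F2 B5 96 86.
Offset 10: leading byte 0xE8 = 11101000 → 3-byte char #4 = E8 BE 94.
Leading byte 0xE8 = 11101000 matches 1110xxxx → 3-byte sequence.
Byte 1: 0xE8 = 11101000, payload 1000 (4 bits).
Byte 2: 0xBE = 10111110 (10xxxxxx ✓), payload 111110.
Byte 3: 0x94 = 10010100 (10xxxxxx ✓), payload 010100.
Concatenate: 1000111110010100 = 0x8F94 (16 bits → U+8F94).

U+8F94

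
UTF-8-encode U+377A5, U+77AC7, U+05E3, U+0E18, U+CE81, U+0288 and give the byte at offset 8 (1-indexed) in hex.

1-indexed offset 8 is 0-indexed offset 7.
U+377A5 → 4-byte form F0 B7 9E A5 at offsets 0–3.
U+77AC7 → 4-byte form F1 B7 AB 87 at offsets 4–7.
Offset 7 falls in char 2's range; it's byte 4 of F1 B7 AB 87 = 0x87.

0x87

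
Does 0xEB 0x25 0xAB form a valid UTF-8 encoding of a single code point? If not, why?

Leading byte 0xEB = 11101011 → 3-byte form.
Byte 2 is 0x25 = 00100101, which is not 10xxxxxx — expected a continuation byte.

invalid (non-continuation byte where continuation expected)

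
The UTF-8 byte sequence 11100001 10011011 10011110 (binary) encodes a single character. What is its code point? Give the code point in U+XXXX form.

U+16DE

Leading byte 0xE1 = 11100001 matches 1110xxxx → 3-byte sequence.
Byte 1: 0xE1 = 11100001, payload 0001 (4 bits).
Byte 2: 0x9B = 10011011 (10xxxxxx ✓), payload 011011.
Byte 3: 0x9E = 10011110 (10xxxxxx ✓), payload 011110.
Concatenate: 0001011011011110 = 0x16DE (16 bits → U+16DE).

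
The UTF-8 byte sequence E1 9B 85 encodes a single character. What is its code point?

Leading byte 0xE1 = 11100001 matches 1110xxxx → 3-byte sequence.
Byte 1: 0xE1 = 11100001, payload 0001 (4 bits).
Byte 2: 0x9B = 10011011 (10xxxxxx ✓), payload 011011.
Byte 3: 0x85 = 10000101 (10xxxxxx ✓), payload 000101.
Concatenate: 0001011011000101 = 0x16C5 (16 bits → U+16C5).

U+16C5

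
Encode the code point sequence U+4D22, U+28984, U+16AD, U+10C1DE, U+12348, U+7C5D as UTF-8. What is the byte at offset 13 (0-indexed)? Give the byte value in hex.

0x9E

U+4D22 → 3-byte form E4 B4 A2 at offsets 0–2.
U+28984 → 4-byte form F0 A8 A6 84 at offsets 3–6.
U+16AD → 3-byte form E1 9A AD at offsets 7–9.
U+10C1DE → 4-byte form F4 8C 87 9E at offsets 10–13.
Offset 13 falls in char 4's range; it's byte 4 of F4 8C 87 9E = 0x9E.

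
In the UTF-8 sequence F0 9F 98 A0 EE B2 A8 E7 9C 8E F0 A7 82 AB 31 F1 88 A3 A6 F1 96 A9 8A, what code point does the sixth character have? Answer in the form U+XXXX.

Offset 0: leading byte 0xF0 = 11110000 → 4-byte char #1 = F0 9F 98 A0.
Offset 4: leading byte 0xEE = 11101110 → 3-byte char #2 = EE B2 A8.
Offset 7: leading byte 0xE7 = 11100111 → 3-byte char #3 = E7 9C 8E.
Offset 10: leading byte 0xF0 = 11110000 → 4-byte char #4 = F0 A7 82 AB.
Offset 14: leading byte 0x31 = 00110001 → 1-byte char #5 = 31.
Offset 15: leading byte 0xF1 = 11110001 → 4-byte char #6 = F1 88 A3 A6.
Leading byte 0xF1 = 11110001 matches 11110xxx → 4-byte sequence.
Byte 1: 0xF1 = 11110001, payload 001 (3 bits).
Byte 2: 0x88 = 10001000 (10xxxxxx ✓), payload 001000.
Byte 3: 0xA3 = 10100011 (10xxxxxx ✓), payload 100011.
Byte 4: 0xA6 = 10100110 (10xxxxxx ✓), payload 100110.
Concatenate: 001001000100011100110 = 0x488E6 (21 bits → U+488E6).

U+488E6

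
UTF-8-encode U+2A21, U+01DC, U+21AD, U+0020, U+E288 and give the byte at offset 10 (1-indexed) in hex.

0xEE

1-indexed offset 10 is 0-indexed offset 9.
U+2A21 → 3-byte form E2 A8 A1 at offsets 0–2.
U+01DC → 2-byte form C7 9C at offsets 3–4.
U+21AD → 3-byte form E2 86 AD at offsets 5–7.
U+0020 → 1-byte form 20 at offsets 8–8.
U+E288 → 3-byte form EE 8A 88 at offsets 9–11.
Offset 9 falls in char 5's range; it's byte 1 of EE 8A 88 = 0xEE.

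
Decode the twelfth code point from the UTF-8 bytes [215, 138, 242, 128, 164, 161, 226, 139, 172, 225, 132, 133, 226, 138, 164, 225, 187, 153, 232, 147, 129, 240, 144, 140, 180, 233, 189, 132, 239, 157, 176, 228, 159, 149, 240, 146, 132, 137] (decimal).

U+12109

Offset 0: leading byte 0xD7 = 11010111 → 2-byte char #1 = D7 8A.
Offset 2: leading byte 0xF2 = 11110010 → 4-byte char #2 = F2 80 A4 A1.
Offset 6: leading byte 0xE2 = 11100010 → 3-byte char #3 = E2 8B AC.
Offset 9: leading byte 0xE1 = 11100001 → 3-byte char #4 = E1 84 85.
Offset 12: leading byte 0xE2 = 11100010 → 3-byte char #5 = E2 8A A4.
Offset 15: leading byte 0xE1 = 11100001 → 3-byte char #6 = E1 BB 99.
Offset 18: leading byte 0xE8 = 11101000 → 3-byte char #7 = E8 93 81.
Offset 21: leading byte 0xF0 = 11110000 → 4-byte char #8 = F0 90 8C B4.
Offset 25: leading byte 0xE9 = 11101001 → 3-byte char #9 = E9 BD 84.
Offset 28: leading byte 0xEF = 11101111 → 3-byte char #10 = EF 9D B0.
Offset 31: leading byte 0xE4 = 11100100 → 3-byte char #11 = E4 9F 95.
Offset 34: leading byte 0xF0 = 11110000 → 4-byte char #12 = F0 92 84 89.
Leading byte 0xF0 = 11110000 matches 11110xxx → 4-byte sequence.
Byte 1: 0xF0 = 11110000, payload 000 (3 bits).
Byte 2: 0x92 = 10010010 (10xxxxxx ✓), payload 010010.
Byte 3: 0x84 = 10000100 (10xxxxxx ✓), payload 000100.
Byte 4: 0x89 = 10001001 (10xxxxxx ✓), payload 001001.
Concatenate: 000010010000100001001 = 0x12109 (21 bits → U+12109).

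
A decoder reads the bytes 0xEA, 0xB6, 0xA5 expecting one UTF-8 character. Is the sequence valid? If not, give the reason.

valid

Leading byte 0xEA = 11101010 → 3-byte form.
Continuation bytes 0xB6=10110110, 0xA5=10100101 all match 10xxxxxx.
Decoded value 0xADA5 is ≥ 0x800 (shortest form) and not a surrogate.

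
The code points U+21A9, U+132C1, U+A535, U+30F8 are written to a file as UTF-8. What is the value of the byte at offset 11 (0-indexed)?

U+21A9 → 3-byte form E2 86 A9 at offsets 0–2.
U+132C1 → 4-byte form F0 93 8B 81 at offsets 3–6.
U+A535 → 3-byte form EA 94 B5 at offsets 7–9.
U+30F8 → 3-byte form E3 83 B8 at offsets 10–12.
Offset 11 falls in char 4's range; it's byte 2 of E3 83 B8 = 0x83.

0x83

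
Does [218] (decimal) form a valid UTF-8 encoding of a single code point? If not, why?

invalid (sequence truncated)

Leading byte 0xDA = 11011010 → 2-byte form, but only 1 byte is present.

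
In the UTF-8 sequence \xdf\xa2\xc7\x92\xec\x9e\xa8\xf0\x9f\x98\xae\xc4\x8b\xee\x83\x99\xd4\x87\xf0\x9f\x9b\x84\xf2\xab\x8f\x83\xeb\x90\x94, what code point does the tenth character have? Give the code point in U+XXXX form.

Offset 0: leading byte 0xDF = 11011111 → 2-byte char #1 = DF A2.
Offset 2: leading byte 0xC7 = 11000111 → 2-byte char #2 = C7 92.
Offset 4: leading byte 0xEC = 11101100 → 3-byte char #3 = EC 9E A8.
Offset 7: leading byte 0xF0 = 11110000 → 4-byte char #4 = F0 9F 98 AE.
Offset 11: leading byte 0xC4 = 11000100 → 2-byte char #5 = C4 8B.
Offset 13: leading byte 0xEE = 11101110 → 3-byte char #6 = EE 83 99.
Offset 16: leading byte 0xD4 = 11010100 → 2-byte char #7 = D4 87.
Offset 18: leading byte 0xF0 = 11110000 → 4-byte char #8 = F0 9F 9B 84.
Offset 22: leading byte 0xF2 = 11110010 → 4-byte char #9 = F2 AB 8F 83.
Offset 26: leading byte 0xEB = 11101011 → 3-byte char #10 = EB 90 94.
Leading byte 0xEB = 11101011 matches 1110xxxx → 3-byte sequence.
Byte 1: 0xEB = 11101011, payload 1011 (4 bits).
Byte 2: 0x90 = 10010000 (10xxxxxx ✓), payload 010000.
Byte 3: 0x94 = 10010100 (10xxxxxx ✓), payload 010100.
Concatenate: 1011010000010100 = 0xB414 (16 bits → U+B414).

U+B414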